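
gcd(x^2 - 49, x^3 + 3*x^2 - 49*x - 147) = x^2 - 49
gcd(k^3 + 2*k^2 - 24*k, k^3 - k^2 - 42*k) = k^2 + 6*k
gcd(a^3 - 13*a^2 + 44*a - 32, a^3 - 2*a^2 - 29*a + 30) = a - 1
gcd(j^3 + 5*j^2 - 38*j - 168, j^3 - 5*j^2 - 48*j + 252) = j^2 + j - 42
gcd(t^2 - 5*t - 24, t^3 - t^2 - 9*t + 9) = t + 3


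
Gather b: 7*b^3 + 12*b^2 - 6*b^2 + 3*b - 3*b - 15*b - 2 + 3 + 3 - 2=7*b^3 + 6*b^2 - 15*b + 2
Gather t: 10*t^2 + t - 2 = 10*t^2 + t - 2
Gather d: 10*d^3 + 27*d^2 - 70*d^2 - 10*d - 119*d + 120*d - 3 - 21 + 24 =10*d^3 - 43*d^2 - 9*d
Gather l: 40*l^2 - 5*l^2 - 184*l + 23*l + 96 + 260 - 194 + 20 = 35*l^2 - 161*l + 182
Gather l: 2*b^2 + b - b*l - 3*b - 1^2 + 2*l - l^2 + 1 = 2*b^2 - 2*b - l^2 + l*(2 - b)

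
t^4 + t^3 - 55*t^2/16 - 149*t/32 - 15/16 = (t - 2)*(t + 1/4)*(t + 5/4)*(t + 3/2)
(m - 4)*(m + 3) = m^2 - m - 12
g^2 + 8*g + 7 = (g + 1)*(g + 7)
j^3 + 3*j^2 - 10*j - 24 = (j - 3)*(j + 2)*(j + 4)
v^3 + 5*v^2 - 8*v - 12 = (v - 2)*(v + 1)*(v + 6)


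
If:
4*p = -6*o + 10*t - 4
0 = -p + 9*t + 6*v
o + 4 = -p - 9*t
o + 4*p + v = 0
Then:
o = -896/671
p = 138/671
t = -214/671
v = 344/671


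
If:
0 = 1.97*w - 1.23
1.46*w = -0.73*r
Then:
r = -1.25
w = 0.62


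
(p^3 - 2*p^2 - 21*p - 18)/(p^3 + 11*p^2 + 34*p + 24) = (p^2 - 3*p - 18)/(p^2 + 10*p + 24)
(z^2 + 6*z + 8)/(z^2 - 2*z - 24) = (z + 2)/(z - 6)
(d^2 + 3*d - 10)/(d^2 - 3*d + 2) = (d + 5)/(d - 1)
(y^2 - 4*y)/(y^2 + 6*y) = (y - 4)/(y + 6)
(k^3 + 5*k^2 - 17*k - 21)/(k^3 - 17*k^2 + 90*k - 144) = (k^2 + 8*k + 7)/(k^2 - 14*k + 48)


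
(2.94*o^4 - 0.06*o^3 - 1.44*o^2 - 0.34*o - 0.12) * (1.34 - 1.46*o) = -4.2924*o^5 + 4.0272*o^4 + 2.022*o^3 - 1.4332*o^2 - 0.2804*o - 0.1608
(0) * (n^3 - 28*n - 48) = 0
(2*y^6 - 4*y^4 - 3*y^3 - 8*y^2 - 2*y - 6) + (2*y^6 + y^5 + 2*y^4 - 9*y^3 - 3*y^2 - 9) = 4*y^6 + y^5 - 2*y^4 - 12*y^3 - 11*y^2 - 2*y - 15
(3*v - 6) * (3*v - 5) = 9*v^2 - 33*v + 30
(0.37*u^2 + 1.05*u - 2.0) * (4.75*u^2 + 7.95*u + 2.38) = 1.7575*u^4 + 7.929*u^3 - 0.2719*u^2 - 13.401*u - 4.76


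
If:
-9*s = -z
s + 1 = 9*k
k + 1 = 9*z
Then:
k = 41/364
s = 5/364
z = 45/364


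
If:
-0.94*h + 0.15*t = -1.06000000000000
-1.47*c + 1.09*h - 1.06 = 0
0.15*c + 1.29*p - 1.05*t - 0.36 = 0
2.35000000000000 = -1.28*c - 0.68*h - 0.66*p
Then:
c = -0.40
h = 0.43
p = -3.23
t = -4.36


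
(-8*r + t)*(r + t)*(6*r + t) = -48*r^3 - 50*r^2*t - r*t^2 + t^3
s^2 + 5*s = s*(s + 5)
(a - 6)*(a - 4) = a^2 - 10*a + 24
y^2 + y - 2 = (y - 1)*(y + 2)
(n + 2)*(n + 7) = n^2 + 9*n + 14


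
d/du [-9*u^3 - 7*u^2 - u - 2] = -27*u^2 - 14*u - 1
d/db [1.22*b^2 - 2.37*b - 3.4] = 2.44*b - 2.37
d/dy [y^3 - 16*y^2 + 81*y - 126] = 3*y^2 - 32*y + 81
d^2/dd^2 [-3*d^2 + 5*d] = -6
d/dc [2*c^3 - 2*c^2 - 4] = 2*c*(3*c - 2)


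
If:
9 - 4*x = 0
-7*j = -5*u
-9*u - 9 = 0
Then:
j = -5/7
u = -1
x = 9/4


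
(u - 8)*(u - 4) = u^2 - 12*u + 32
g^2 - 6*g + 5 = (g - 5)*(g - 1)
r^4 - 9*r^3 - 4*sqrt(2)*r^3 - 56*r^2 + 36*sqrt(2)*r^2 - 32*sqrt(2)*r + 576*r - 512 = (r - 8)*(r - 1)*(r - 8*sqrt(2))*(r + 4*sqrt(2))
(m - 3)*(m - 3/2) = m^2 - 9*m/2 + 9/2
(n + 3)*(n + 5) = n^2 + 8*n + 15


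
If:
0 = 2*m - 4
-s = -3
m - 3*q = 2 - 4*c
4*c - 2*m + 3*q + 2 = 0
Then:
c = 1/4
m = 2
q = 1/3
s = 3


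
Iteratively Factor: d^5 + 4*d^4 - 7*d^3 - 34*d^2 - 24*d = (d - 3)*(d^4 + 7*d^3 + 14*d^2 + 8*d) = (d - 3)*(d + 4)*(d^3 + 3*d^2 + 2*d) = (d - 3)*(d + 1)*(d + 4)*(d^2 + 2*d) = d*(d - 3)*(d + 1)*(d + 4)*(d + 2)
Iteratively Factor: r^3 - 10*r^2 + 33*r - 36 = (r - 3)*(r^2 - 7*r + 12) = (r - 4)*(r - 3)*(r - 3)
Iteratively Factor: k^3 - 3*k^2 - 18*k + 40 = (k - 2)*(k^2 - k - 20) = (k - 2)*(k + 4)*(k - 5)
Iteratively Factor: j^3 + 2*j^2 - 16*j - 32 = (j - 4)*(j^2 + 6*j + 8) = (j - 4)*(j + 4)*(j + 2)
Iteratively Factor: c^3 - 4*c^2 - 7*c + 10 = (c + 2)*(c^2 - 6*c + 5) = (c - 1)*(c + 2)*(c - 5)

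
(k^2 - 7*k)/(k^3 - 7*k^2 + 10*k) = (k - 7)/(k^2 - 7*k + 10)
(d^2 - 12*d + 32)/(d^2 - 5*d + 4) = (d - 8)/(d - 1)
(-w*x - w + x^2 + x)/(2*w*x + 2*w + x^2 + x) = (-w + x)/(2*w + x)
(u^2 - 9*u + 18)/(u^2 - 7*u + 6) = (u - 3)/(u - 1)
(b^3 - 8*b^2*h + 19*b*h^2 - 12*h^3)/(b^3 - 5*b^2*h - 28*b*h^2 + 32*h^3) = (b^2 - 7*b*h + 12*h^2)/(b^2 - 4*b*h - 32*h^2)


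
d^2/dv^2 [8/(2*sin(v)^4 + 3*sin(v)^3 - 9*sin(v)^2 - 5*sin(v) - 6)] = 8*(64*sin(v)^8 + 138*sin(v)^7 - 215*sin(v)^6 - 467*sin(v)^5 + 702*sin(v)^4 + 769*sin(v)^3 - 731*sin(v)^2 - 408*sin(v) + 58)/(-2*sin(v)^4 - 3*sin(v)^3 + 9*sin(v)^2 + 5*sin(v) + 6)^3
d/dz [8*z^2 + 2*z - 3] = 16*z + 2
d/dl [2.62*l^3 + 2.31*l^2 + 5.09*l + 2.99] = 7.86*l^2 + 4.62*l + 5.09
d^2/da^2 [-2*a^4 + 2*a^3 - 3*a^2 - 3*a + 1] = -24*a^2 + 12*a - 6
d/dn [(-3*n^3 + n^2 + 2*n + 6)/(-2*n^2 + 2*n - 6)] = 3*(n^4 - 2*n^3 + 10*n^2 + 2*n - 4)/(2*(n^4 - 2*n^3 + 7*n^2 - 6*n + 9))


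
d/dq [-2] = 0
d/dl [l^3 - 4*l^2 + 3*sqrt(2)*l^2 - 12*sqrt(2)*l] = 3*l^2 - 8*l + 6*sqrt(2)*l - 12*sqrt(2)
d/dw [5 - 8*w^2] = -16*w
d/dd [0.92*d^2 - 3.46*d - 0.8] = 1.84*d - 3.46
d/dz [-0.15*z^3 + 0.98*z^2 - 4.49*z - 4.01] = -0.45*z^2 + 1.96*z - 4.49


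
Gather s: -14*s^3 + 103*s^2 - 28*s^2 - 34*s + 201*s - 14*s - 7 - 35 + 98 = -14*s^3 + 75*s^2 + 153*s + 56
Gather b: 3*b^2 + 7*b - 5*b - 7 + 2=3*b^2 + 2*b - 5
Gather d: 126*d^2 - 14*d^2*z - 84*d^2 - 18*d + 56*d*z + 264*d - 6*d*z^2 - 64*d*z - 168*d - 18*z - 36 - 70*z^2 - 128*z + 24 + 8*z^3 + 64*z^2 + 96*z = d^2*(42 - 14*z) + d*(-6*z^2 - 8*z + 78) + 8*z^3 - 6*z^2 - 50*z - 12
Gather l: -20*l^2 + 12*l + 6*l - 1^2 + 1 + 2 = -20*l^2 + 18*l + 2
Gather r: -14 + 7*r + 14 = 7*r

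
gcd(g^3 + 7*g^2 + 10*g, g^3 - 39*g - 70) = g^2 + 7*g + 10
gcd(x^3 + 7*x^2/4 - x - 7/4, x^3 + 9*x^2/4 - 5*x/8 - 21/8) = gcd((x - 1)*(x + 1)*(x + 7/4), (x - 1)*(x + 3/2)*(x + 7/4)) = x^2 + 3*x/4 - 7/4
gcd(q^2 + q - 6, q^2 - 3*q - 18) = q + 3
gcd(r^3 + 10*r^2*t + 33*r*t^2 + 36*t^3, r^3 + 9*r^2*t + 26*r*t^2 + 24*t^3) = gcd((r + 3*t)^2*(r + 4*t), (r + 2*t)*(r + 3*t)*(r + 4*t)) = r^2 + 7*r*t + 12*t^2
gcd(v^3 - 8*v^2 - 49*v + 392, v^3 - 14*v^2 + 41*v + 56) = v^2 - 15*v + 56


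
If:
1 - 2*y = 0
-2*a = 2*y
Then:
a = -1/2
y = 1/2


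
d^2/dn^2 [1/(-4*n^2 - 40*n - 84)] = (n^2 + 10*n - 4*(n + 5)^2 + 21)/(2*(n^2 + 10*n + 21)^3)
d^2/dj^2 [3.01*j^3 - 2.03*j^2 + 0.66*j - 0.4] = 18.06*j - 4.06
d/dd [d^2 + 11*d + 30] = 2*d + 11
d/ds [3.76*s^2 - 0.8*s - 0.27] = 7.52*s - 0.8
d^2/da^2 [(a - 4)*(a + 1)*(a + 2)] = 6*a - 2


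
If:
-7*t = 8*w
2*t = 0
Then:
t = 0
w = 0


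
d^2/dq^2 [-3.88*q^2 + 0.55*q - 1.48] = -7.76000000000000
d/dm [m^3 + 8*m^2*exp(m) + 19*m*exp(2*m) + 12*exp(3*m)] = 8*m^2*exp(m) + 3*m^2 + 38*m*exp(2*m) + 16*m*exp(m) + 36*exp(3*m) + 19*exp(2*m)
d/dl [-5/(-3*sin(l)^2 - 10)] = -60*sin(2*l)/(3*cos(2*l) - 23)^2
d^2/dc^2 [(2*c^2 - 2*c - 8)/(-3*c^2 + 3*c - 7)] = 76*(9*c^2 - 9*c - 4)/(27*c^6 - 81*c^5 + 270*c^4 - 405*c^3 + 630*c^2 - 441*c + 343)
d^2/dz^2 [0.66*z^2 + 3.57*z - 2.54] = 1.32000000000000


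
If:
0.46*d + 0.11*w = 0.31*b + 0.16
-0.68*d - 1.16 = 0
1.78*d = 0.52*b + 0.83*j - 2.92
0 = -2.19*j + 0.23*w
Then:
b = -1.13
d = -1.71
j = 0.57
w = 5.40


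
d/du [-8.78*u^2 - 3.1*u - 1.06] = -17.56*u - 3.1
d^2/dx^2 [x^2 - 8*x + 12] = 2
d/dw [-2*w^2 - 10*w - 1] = -4*w - 10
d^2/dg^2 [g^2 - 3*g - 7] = 2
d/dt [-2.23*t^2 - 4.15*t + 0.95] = -4.46*t - 4.15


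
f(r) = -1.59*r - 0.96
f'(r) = -1.59000000000000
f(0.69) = -2.06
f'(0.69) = -1.59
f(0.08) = -1.09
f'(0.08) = -1.59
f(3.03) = -5.78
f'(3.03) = -1.59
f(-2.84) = 3.56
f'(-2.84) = -1.59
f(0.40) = -1.60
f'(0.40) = -1.59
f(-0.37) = -0.37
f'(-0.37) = -1.59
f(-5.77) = 8.21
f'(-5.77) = -1.59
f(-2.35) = 2.78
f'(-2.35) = -1.59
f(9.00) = -15.27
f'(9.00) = -1.59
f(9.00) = -15.27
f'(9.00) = -1.59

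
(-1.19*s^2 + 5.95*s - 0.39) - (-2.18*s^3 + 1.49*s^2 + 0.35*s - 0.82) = 2.18*s^3 - 2.68*s^2 + 5.6*s + 0.43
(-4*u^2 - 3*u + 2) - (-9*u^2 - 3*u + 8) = 5*u^2 - 6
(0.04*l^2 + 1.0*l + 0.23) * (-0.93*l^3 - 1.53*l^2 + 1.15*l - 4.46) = -0.0372*l^5 - 0.9912*l^4 - 1.6979*l^3 + 0.6197*l^2 - 4.1955*l - 1.0258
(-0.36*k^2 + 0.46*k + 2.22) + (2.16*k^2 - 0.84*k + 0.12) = 1.8*k^2 - 0.38*k + 2.34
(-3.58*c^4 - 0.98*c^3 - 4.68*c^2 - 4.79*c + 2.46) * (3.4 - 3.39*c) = 12.1362*c^5 - 8.8498*c^4 + 12.5332*c^3 + 0.3261*c^2 - 24.6254*c + 8.364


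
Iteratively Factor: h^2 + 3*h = (h)*(h + 3)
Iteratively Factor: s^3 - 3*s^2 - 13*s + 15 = (s - 1)*(s^2 - 2*s - 15) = (s - 1)*(s + 3)*(s - 5)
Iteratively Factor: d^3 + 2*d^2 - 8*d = (d)*(d^2 + 2*d - 8) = d*(d + 4)*(d - 2)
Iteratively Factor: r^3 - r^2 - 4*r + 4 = (r + 2)*(r^2 - 3*r + 2) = (r - 2)*(r + 2)*(r - 1)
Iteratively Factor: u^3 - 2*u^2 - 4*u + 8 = (u + 2)*(u^2 - 4*u + 4) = (u - 2)*(u + 2)*(u - 2)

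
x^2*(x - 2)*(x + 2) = x^4 - 4*x^2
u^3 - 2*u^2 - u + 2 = (u - 2)*(u - 1)*(u + 1)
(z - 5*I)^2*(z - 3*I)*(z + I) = z^4 - 12*I*z^3 - 42*z^2 + 20*I*z - 75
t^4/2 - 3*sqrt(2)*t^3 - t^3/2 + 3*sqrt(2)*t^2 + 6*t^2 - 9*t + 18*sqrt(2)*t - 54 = (t/2 + 1)*(t - 3)*(t - 3*sqrt(2))^2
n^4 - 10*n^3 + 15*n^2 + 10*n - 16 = (n - 8)*(n - 2)*(n - 1)*(n + 1)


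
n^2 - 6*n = n*(n - 6)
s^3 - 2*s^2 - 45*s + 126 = (s - 6)*(s - 3)*(s + 7)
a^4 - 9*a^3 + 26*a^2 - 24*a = a*(a - 4)*(a - 3)*(a - 2)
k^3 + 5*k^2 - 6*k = k*(k - 1)*(k + 6)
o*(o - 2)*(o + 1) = o^3 - o^2 - 2*o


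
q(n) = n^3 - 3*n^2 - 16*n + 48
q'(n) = 3*n^2 - 6*n - 16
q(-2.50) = 53.62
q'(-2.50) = 17.75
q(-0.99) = 59.93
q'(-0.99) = -7.12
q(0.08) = 46.70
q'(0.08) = -16.46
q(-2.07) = 59.40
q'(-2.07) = 9.27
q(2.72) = 2.41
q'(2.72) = -10.12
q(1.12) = 27.72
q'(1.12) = -18.96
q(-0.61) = 56.42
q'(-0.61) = -11.22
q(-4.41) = -25.55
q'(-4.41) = 68.80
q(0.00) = 48.00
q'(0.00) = -16.00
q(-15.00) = -3762.00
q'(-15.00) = 749.00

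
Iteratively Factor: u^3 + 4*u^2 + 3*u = (u + 3)*(u^2 + u) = (u + 1)*(u + 3)*(u)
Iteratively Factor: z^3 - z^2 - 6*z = (z - 3)*(z^2 + 2*z) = z*(z - 3)*(z + 2)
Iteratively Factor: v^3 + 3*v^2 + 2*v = (v + 1)*(v^2 + 2*v) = (v + 1)*(v + 2)*(v)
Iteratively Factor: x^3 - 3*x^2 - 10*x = (x)*(x^2 - 3*x - 10) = x*(x - 5)*(x + 2)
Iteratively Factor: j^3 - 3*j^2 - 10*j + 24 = (j + 3)*(j^2 - 6*j + 8) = (j - 2)*(j + 3)*(j - 4)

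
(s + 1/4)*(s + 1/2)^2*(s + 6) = s^4 + 29*s^3/4 + 8*s^2 + 49*s/16 + 3/8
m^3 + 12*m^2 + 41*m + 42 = (m + 2)*(m + 3)*(m + 7)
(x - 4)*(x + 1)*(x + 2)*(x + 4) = x^4 + 3*x^3 - 14*x^2 - 48*x - 32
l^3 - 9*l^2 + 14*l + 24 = (l - 6)*(l - 4)*(l + 1)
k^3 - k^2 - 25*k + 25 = (k - 5)*(k - 1)*(k + 5)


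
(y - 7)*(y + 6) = y^2 - y - 42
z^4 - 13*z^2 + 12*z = z*(z - 3)*(z - 1)*(z + 4)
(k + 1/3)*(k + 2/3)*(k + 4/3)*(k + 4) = k^4 + 19*k^3/3 + 98*k^2/9 + 176*k/27 + 32/27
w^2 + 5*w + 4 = (w + 1)*(w + 4)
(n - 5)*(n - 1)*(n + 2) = n^3 - 4*n^2 - 7*n + 10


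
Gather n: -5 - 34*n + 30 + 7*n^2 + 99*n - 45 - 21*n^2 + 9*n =-14*n^2 + 74*n - 20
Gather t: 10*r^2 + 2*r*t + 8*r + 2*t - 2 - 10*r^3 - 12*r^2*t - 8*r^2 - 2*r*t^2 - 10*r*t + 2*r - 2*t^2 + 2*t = -10*r^3 + 2*r^2 + 10*r + t^2*(-2*r - 2) + t*(-12*r^2 - 8*r + 4) - 2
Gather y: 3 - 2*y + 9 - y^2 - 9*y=-y^2 - 11*y + 12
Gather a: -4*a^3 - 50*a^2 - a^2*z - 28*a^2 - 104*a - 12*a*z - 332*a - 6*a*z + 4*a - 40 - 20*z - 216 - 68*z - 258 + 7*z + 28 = -4*a^3 + a^2*(-z - 78) + a*(-18*z - 432) - 81*z - 486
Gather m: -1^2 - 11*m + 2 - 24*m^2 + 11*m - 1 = -24*m^2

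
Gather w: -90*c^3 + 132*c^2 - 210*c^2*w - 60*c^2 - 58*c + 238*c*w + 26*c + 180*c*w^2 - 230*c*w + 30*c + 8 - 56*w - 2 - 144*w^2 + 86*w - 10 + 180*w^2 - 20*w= -90*c^3 + 72*c^2 - 2*c + w^2*(180*c + 36) + w*(-210*c^2 + 8*c + 10) - 4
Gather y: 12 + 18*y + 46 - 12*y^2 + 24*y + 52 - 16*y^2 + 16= -28*y^2 + 42*y + 126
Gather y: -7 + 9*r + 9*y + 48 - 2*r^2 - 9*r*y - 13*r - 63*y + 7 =-2*r^2 - 4*r + y*(-9*r - 54) + 48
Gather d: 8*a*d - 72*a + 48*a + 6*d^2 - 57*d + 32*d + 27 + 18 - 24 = -24*a + 6*d^2 + d*(8*a - 25) + 21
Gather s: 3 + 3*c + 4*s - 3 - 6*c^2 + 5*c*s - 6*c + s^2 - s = -6*c^2 - 3*c + s^2 + s*(5*c + 3)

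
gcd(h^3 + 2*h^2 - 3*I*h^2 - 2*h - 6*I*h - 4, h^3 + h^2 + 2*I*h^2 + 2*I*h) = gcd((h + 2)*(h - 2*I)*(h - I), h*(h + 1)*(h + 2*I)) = 1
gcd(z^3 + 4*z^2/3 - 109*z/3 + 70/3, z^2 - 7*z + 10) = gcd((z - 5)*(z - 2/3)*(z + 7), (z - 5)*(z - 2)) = z - 5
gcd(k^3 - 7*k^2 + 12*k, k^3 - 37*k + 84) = k^2 - 7*k + 12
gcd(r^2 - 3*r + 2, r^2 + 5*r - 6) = r - 1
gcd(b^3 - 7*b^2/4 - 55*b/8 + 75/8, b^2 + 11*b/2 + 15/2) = b + 5/2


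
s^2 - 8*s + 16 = (s - 4)^2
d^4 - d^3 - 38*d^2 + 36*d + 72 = (d - 6)*(d - 2)*(d + 1)*(d + 6)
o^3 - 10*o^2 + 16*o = o*(o - 8)*(o - 2)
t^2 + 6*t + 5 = (t + 1)*(t + 5)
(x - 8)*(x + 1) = x^2 - 7*x - 8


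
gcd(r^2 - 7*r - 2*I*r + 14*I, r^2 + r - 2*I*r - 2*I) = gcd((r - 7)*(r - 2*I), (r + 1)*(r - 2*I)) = r - 2*I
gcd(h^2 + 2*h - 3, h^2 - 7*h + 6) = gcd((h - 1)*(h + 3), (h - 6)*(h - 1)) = h - 1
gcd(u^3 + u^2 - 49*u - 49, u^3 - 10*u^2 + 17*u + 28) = u^2 - 6*u - 7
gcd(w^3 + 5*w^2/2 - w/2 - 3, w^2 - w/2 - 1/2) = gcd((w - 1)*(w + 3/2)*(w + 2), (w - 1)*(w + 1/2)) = w - 1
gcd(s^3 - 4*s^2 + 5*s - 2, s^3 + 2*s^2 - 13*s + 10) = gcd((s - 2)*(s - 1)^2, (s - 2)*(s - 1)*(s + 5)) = s^2 - 3*s + 2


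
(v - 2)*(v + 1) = v^2 - v - 2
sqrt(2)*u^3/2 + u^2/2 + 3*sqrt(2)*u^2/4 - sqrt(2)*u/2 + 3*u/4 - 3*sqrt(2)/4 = (u + 3/2)*(u - sqrt(2)/2)*(sqrt(2)*u/2 + 1)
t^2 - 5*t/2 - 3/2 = (t - 3)*(t + 1/2)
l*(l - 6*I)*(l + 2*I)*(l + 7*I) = l^4 + 3*I*l^3 + 40*l^2 + 84*I*l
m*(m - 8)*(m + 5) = m^3 - 3*m^2 - 40*m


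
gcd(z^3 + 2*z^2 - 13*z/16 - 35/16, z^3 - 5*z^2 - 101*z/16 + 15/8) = z + 5/4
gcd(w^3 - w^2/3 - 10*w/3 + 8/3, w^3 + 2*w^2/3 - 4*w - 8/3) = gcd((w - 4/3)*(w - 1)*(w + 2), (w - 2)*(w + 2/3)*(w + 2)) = w + 2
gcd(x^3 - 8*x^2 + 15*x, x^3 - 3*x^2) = x^2 - 3*x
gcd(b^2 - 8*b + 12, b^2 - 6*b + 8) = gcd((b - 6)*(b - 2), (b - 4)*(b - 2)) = b - 2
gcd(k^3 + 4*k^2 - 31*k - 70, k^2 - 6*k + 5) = k - 5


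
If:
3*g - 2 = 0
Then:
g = 2/3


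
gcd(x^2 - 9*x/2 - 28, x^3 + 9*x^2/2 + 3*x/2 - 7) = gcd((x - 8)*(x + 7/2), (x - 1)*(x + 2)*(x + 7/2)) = x + 7/2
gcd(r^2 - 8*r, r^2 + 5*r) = r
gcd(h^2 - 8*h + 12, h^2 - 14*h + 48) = h - 6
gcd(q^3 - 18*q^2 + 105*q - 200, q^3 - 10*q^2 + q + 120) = q^2 - 13*q + 40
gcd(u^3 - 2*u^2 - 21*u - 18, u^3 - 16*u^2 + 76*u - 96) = u - 6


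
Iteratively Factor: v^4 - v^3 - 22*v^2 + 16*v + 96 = (v - 4)*(v^3 + 3*v^2 - 10*v - 24) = (v - 4)*(v + 4)*(v^2 - v - 6) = (v - 4)*(v + 2)*(v + 4)*(v - 3)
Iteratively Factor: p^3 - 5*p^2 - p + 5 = (p - 1)*(p^2 - 4*p - 5) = (p - 1)*(p + 1)*(p - 5)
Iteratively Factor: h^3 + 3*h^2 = (h + 3)*(h^2) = h*(h + 3)*(h)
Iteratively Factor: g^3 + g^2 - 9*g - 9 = (g + 1)*(g^2 - 9) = (g + 1)*(g + 3)*(g - 3)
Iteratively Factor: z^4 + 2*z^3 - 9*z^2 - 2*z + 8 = (z + 4)*(z^3 - 2*z^2 - z + 2) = (z + 1)*(z + 4)*(z^2 - 3*z + 2) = (z - 1)*(z + 1)*(z + 4)*(z - 2)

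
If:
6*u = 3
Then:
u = 1/2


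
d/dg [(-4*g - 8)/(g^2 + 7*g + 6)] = 4*(g^2 + 4*g + 8)/(g^4 + 14*g^3 + 61*g^2 + 84*g + 36)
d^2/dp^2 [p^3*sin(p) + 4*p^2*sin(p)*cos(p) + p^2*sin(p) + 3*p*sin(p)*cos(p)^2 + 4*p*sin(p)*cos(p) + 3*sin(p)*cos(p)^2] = -p^3*sin(p) - p^2*sin(p) - 8*p^2*sin(2*p) + 6*p^2*cos(p) + 21*p*sin(p)/4 - 8*p*sin(2*p) - 27*p*sin(3*p)/4 + 4*p*cos(p) + 16*p*cos(2*p) + 5*sin(p)/4 + 4*sin(2*p) - 27*sin(3*p)/4 + 3*cos(p)/2 + 8*cos(2*p) + 9*cos(3*p)/2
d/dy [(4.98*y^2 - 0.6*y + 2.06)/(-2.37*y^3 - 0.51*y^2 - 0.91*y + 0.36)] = (11.8026*y^4 - 2.844*y^3 + 9.8088*y^2 + 5.6868*y + 1.6586)/(5.6169*y^6 + 2.4174*y^5 + 4.5735*y^4 - 0.7782*y^3 + 0.4609*y^2 - 0.6552*y + 0.1296)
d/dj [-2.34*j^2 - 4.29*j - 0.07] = -4.68*j - 4.29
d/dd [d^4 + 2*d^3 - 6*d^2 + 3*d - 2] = 4*d^3 + 6*d^2 - 12*d + 3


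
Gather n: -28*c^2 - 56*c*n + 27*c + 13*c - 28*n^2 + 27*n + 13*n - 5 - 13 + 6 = -28*c^2 + 40*c - 28*n^2 + n*(40 - 56*c) - 12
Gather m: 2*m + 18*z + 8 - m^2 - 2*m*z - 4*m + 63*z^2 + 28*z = -m^2 + m*(-2*z - 2) + 63*z^2 + 46*z + 8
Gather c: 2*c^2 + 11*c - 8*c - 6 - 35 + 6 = 2*c^2 + 3*c - 35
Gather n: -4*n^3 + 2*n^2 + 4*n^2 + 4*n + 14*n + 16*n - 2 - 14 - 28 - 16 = -4*n^3 + 6*n^2 + 34*n - 60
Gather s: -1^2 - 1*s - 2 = -s - 3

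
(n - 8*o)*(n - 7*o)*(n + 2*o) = n^3 - 13*n^2*o + 26*n*o^2 + 112*o^3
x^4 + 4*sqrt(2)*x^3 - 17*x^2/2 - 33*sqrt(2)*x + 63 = (x - 3*sqrt(2)/2)*(x - sqrt(2))*(x + 3*sqrt(2))*(x + 7*sqrt(2)/2)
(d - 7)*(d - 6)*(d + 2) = d^3 - 11*d^2 + 16*d + 84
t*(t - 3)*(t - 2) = t^3 - 5*t^2 + 6*t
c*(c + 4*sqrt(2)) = c^2 + 4*sqrt(2)*c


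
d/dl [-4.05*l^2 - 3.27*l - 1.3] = -8.1*l - 3.27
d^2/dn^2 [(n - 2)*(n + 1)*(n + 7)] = 6*n + 12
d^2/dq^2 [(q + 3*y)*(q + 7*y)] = 2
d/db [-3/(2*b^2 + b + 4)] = 3*(4*b + 1)/(2*b^2 + b + 4)^2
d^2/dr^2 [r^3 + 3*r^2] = 6*r + 6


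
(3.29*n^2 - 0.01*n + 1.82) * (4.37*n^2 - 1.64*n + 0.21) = 14.3773*n^4 - 5.4393*n^3 + 8.6607*n^2 - 2.9869*n + 0.3822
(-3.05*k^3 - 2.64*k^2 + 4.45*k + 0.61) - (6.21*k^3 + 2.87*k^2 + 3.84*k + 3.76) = -9.26*k^3 - 5.51*k^2 + 0.61*k - 3.15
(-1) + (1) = 0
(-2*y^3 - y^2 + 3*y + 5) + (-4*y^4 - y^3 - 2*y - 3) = -4*y^4 - 3*y^3 - y^2 + y + 2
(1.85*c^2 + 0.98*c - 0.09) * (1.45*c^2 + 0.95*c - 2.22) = 2.6825*c^4 + 3.1785*c^3 - 3.3065*c^2 - 2.2611*c + 0.1998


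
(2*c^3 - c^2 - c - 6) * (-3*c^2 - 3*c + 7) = -6*c^5 - 3*c^4 + 20*c^3 + 14*c^2 + 11*c - 42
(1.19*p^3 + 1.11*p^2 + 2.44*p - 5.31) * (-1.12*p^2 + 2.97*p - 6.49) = -1.3328*p^5 + 2.2911*p^4 - 7.1592*p^3 + 5.9901*p^2 - 31.6063*p + 34.4619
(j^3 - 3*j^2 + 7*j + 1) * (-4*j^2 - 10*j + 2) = -4*j^5 + 2*j^4 + 4*j^3 - 80*j^2 + 4*j + 2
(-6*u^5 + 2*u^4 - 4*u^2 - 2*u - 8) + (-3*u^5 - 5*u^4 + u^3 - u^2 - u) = -9*u^5 - 3*u^4 + u^3 - 5*u^2 - 3*u - 8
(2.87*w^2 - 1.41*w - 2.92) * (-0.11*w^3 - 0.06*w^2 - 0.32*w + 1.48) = -0.3157*w^5 - 0.0171*w^4 - 0.5126*w^3 + 4.874*w^2 - 1.1524*w - 4.3216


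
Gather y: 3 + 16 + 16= 35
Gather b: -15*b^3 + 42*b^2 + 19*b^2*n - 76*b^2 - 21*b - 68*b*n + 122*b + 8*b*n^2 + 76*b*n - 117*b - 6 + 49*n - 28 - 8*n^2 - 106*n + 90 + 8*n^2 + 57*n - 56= -15*b^3 + b^2*(19*n - 34) + b*(8*n^2 + 8*n - 16)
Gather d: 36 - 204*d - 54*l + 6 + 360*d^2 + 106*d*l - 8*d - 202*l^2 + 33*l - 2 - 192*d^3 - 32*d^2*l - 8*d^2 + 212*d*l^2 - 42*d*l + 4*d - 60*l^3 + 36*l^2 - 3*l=-192*d^3 + d^2*(352 - 32*l) + d*(212*l^2 + 64*l - 208) - 60*l^3 - 166*l^2 - 24*l + 40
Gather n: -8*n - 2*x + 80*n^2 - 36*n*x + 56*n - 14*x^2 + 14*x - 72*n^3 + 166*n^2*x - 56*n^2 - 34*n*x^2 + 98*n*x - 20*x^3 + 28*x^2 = -72*n^3 + n^2*(166*x + 24) + n*(-34*x^2 + 62*x + 48) - 20*x^3 + 14*x^2 + 12*x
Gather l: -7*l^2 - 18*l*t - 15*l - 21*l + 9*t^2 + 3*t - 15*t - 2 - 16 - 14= -7*l^2 + l*(-18*t - 36) + 9*t^2 - 12*t - 32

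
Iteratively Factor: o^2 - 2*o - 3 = (o - 3)*(o + 1)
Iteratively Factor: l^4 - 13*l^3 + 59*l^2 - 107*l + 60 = (l - 3)*(l^3 - 10*l^2 + 29*l - 20) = (l - 5)*(l - 3)*(l^2 - 5*l + 4) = (l - 5)*(l - 3)*(l - 1)*(l - 4)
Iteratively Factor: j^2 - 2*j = (j - 2)*(j)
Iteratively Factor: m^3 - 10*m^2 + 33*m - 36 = (m - 3)*(m^2 - 7*m + 12) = (m - 3)^2*(m - 4)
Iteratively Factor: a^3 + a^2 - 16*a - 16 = (a + 1)*(a^2 - 16) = (a + 1)*(a + 4)*(a - 4)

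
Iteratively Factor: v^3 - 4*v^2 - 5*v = (v + 1)*(v^2 - 5*v) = (v - 5)*(v + 1)*(v)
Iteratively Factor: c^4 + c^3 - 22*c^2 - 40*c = (c)*(c^3 + c^2 - 22*c - 40) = c*(c + 4)*(c^2 - 3*c - 10) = c*(c + 2)*(c + 4)*(c - 5)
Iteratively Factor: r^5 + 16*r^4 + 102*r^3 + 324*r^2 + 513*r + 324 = (r + 4)*(r^4 + 12*r^3 + 54*r^2 + 108*r + 81) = (r + 3)*(r + 4)*(r^3 + 9*r^2 + 27*r + 27) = (r + 3)^2*(r + 4)*(r^2 + 6*r + 9) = (r + 3)^3*(r + 4)*(r + 3)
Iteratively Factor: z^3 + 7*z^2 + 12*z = (z + 4)*(z^2 + 3*z) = (z + 3)*(z + 4)*(z)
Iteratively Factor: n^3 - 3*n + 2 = (n + 2)*(n^2 - 2*n + 1) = (n - 1)*(n + 2)*(n - 1)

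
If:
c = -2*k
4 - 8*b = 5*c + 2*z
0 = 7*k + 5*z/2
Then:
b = 1/2 - 39*z/56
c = 5*z/7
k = -5*z/14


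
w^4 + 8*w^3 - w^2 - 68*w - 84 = (w - 3)*(w + 2)^2*(w + 7)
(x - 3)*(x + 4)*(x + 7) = x^3 + 8*x^2 - 5*x - 84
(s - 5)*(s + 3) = s^2 - 2*s - 15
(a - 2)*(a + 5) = a^2 + 3*a - 10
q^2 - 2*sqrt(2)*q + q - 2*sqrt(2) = (q + 1)*(q - 2*sqrt(2))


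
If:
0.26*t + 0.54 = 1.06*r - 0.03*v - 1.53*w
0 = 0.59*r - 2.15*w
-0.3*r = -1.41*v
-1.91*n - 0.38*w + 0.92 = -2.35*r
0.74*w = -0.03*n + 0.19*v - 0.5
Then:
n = -2.57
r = -2.60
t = -8.41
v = -0.55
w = -0.71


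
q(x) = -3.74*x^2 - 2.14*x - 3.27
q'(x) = -7.48*x - 2.14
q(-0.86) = -4.20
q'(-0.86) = 4.29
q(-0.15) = -3.03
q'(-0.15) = -1.02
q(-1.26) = -6.51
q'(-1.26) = 7.28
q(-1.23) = -6.30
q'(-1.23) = 7.06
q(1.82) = -19.55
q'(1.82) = -15.75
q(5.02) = -108.26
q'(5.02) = -39.69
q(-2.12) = -15.54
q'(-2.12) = 13.72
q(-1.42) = -7.77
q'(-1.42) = 8.48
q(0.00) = -3.27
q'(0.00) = -2.14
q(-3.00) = -30.51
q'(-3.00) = 20.30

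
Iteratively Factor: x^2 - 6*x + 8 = (x - 2)*(x - 4)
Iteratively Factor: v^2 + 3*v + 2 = (v + 2)*(v + 1)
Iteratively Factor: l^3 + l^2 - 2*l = (l - 1)*(l^2 + 2*l) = l*(l - 1)*(l + 2)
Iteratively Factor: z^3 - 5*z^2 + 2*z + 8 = (z - 2)*(z^2 - 3*z - 4) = (z - 2)*(z + 1)*(z - 4)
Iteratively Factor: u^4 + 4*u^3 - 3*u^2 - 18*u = (u + 3)*(u^3 + u^2 - 6*u) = (u + 3)^2*(u^2 - 2*u) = (u - 2)*(u + 3)^2*(u)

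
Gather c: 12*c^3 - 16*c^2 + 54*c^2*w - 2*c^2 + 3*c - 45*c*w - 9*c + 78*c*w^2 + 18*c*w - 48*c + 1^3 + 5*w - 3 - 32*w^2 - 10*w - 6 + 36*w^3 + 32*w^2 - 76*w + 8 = 12*c^3 + c^2*(54*w - 18) + c*(78*w^2 - 27*w - 54) + 36*w^3 - 81*w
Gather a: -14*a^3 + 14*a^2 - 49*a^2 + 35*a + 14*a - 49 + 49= -14*a^3 - 35*a^2 + 49*a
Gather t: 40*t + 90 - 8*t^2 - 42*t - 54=-8*t^2 - 2*t + 36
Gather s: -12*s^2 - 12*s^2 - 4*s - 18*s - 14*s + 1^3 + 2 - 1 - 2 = -24*s^2 - 36*s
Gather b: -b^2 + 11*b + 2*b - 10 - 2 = -b^2 + 13*b - 12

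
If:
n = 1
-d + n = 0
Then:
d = 1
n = 1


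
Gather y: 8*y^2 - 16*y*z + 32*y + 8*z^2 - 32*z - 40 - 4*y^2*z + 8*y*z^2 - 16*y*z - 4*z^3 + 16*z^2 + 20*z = y^2*(8 - 4*z) + y*(8*z^2 - 32*z + 32) - 4*z^3 + 24*z^2 - 12*z - 40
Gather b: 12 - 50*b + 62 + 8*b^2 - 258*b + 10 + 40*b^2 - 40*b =48*b^2 - 348*b + 84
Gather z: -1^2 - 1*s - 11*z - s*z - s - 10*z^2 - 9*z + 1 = -2*s - 10*z^2 + z*(-s - 20)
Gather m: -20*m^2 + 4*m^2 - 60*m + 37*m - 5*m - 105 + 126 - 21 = -16*m^2 - 28*m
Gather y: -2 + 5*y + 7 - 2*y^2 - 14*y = -2*y^2 - 9*y + 5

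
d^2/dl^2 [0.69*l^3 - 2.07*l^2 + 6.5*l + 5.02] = 4.14*l - 4.14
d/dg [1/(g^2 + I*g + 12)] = (-2*g - I)/(g^2 + I*g + 12)^2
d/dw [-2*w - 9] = -2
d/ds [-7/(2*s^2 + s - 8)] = 7*(4*s + 1)/(2*s^2 + s - 8)^2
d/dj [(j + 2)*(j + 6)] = 2*j + 8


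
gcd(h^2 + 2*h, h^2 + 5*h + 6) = h + 2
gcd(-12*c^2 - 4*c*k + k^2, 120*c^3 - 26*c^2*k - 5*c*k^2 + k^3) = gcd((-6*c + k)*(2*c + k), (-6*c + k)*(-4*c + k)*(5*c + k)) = 6*c - k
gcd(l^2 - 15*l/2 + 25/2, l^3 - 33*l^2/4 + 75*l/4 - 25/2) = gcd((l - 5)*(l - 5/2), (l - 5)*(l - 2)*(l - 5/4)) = l - 5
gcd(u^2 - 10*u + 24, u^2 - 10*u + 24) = u^2 - 10*u + 24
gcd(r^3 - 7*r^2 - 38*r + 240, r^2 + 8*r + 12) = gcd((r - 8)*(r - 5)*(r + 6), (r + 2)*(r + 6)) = r + 6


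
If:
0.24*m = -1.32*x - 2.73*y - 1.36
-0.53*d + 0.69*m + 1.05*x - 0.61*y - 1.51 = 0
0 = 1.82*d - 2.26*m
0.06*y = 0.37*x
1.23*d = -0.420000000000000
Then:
No Solution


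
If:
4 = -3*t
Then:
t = -4/3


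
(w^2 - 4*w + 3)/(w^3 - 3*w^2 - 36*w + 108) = (w - 1)/(w^2 - 36)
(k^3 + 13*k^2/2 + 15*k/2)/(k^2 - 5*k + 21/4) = 2*k*(2*k^2 + 13*k + 15)/(4*k^2 - 20*k + 21)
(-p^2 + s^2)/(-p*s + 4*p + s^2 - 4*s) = (p + s)/(s - 4)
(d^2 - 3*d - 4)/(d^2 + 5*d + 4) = (d - 4)/(d + 4)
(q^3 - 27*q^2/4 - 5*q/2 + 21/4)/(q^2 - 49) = (4*q^2 + q - 3)/(4*(q + 7))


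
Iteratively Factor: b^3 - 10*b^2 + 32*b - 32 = (b - 4)*(b^2 - 6*b + 8) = (b - 4)*(b - 2)*(b - 4)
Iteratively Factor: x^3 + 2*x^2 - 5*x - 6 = (x + 3)*(x^2 - x - 2) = (x + 1)*(x + 3)*(x - 2)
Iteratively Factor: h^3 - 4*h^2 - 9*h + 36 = (h - 3)*(h^2 - h - 12) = (h - 3)*(h + 3)*(h - 4)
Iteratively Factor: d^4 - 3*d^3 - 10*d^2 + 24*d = (d - 2)*(d^3 - d^2 - 12*d) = (d - 2)*(d + 3)*(d^2 - 4*d) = (d - 4)*(d - 2)*(d + 3)*(d)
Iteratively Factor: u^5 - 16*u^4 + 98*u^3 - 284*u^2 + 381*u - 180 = (u - 5)*(u^4 - 11*u^3 + 43*u^2 - 69*u + 36) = (u - 5)*(u - 3)*(u^3 - 8*u^2 + 19*u - 12) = (u - 5)*(u - 3)*(u - 1)*(u^2 - 7*u + 12) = (u - 5)*(u - 4)*(u - 3)*(u - 1)*(u - 3)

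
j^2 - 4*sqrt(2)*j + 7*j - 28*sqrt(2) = (j + 7)*(j - 4*sqrt(2))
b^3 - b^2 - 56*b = b*(b - 8)*(b + 7)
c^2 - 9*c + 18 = (c - 6)*(c - 3)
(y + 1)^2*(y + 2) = y^3 + 4*y^2 + 5*y + 2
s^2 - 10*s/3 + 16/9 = (s - 8/3)*(s - 2/3)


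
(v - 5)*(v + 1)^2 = v^3 - 3*v^2 - 9*v - 5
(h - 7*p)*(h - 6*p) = h^2 - 13*h*p + 42*p^2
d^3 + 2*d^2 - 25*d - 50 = (d - 5)*(d + 2)*(d + 5)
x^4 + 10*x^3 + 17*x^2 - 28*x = x*(x - 1)*(x + 4)*(x + 7)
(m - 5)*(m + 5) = m^2 - 25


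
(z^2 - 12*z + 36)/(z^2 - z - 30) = (z - 6)/(z + 5)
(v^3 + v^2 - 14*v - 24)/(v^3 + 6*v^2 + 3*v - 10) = (v^2 - v - 12)/(v^2 + 4*v - 5)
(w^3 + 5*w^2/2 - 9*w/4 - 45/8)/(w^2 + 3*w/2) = w + 1 - 15/(4*w)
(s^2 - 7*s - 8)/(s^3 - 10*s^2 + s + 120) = (s + 1)/(s^2 - 2*s - 15)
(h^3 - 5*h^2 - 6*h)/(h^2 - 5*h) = (h^2 - 5*h - 6)/(h - 5)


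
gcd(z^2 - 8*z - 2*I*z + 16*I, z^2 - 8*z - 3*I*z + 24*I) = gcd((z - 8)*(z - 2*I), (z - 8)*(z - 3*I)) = z - 8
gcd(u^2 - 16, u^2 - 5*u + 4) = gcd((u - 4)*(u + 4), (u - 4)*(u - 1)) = u - 4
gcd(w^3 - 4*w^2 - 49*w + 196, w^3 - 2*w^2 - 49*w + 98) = w^2 - 49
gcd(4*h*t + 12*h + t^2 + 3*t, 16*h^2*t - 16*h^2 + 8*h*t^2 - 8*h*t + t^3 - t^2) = 4*h + t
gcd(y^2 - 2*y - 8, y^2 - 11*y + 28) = y - 4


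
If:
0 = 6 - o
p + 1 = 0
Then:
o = 6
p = -1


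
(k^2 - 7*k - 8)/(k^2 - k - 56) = (k + 1)/(k + 7)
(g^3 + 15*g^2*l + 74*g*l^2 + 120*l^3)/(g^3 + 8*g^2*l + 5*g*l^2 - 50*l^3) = (g^2 + 10*g*l + 24*l^2)/(g^2 + 3*g*l - 10*l^2)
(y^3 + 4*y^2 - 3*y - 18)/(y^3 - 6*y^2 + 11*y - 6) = (y^2 + 6*y + 9)/(y^2 - 4*y + 3)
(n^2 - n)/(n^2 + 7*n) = (n - 1)/(n + 7)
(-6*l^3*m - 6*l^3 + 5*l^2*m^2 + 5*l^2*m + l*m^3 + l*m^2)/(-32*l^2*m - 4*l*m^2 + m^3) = l*(6*l^2*m + 6*l^2 - 5*l*m^2 - 5*l*m - m^3 - m^2)/(m*(32*l^2 + 4*l*m - m^2))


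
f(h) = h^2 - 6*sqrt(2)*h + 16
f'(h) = 2*h - 6*sqrt(2)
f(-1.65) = 32.72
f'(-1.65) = -11.79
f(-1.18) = 27.41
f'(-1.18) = -10.85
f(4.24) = -2.00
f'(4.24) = -0.00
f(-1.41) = 29.95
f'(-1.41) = -11.31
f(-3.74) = 61.72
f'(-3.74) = -15.97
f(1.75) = 4.21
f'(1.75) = -4.99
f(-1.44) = 30.29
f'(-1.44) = -11.37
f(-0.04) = 16.34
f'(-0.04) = -8.57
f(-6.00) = 102.91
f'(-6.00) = -20.49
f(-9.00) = 173.37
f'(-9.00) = -26.49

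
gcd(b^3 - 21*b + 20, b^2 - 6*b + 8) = b - 4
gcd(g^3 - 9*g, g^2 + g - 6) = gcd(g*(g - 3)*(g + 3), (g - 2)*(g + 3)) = g + 3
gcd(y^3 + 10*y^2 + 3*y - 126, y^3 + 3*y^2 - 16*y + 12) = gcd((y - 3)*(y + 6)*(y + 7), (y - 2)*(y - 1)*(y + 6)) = y + 6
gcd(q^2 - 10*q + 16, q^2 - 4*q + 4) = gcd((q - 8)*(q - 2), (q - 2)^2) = q - 2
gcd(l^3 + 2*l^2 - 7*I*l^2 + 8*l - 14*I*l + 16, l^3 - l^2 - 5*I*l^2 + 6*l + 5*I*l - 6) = l + I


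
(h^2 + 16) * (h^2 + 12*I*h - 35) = h^4 + 12*I*h^3 - 19*h^2 + 192*I*h - 560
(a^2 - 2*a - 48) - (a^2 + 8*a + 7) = -10*a - 55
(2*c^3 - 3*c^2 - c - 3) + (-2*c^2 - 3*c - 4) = 2*c^3 - 5*c^2 - 4*c - 7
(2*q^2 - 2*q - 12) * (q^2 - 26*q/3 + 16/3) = 2*q^4 - 58*q^3/3 + 16*q^2 + 280*q/3 - 64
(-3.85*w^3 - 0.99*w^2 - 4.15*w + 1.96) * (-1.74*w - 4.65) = 6.699*w^4 + 19.6251*w^3 + 11.8245*w^2 + 15.8871*w - 9.114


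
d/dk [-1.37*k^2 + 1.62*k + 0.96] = 1.62 - 2.74*k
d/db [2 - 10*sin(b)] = -10*cos(b)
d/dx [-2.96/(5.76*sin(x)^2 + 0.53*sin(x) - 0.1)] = (34.0992*sin(x) + 1.5688)*cos(x)/(5.76*sin(x)^2 + 0.53*sin(x) - 0.1)^2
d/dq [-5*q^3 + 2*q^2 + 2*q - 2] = -15*q^2 + 4*q + 2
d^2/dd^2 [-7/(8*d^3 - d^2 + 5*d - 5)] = 14*((24*d - 1)*(8*d^3 - d^2 + 5*d - 5) - (24*d^2 - 2*d + 5)^2)/(8*d^3 - d^2 + 5*d - 5)^3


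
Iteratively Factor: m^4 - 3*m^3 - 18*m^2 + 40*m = (m - 5)*(m^3 + 2*m^2 - 8*m) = (m - 5)*(m + 4)*(m^2 - 2*m) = m*(m - 5)*(m + 4)*(m - 2)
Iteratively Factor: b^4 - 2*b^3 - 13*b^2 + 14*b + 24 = (b + 1)*(b^3 - 3*b^2 - 10*b + 24) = (b + 1)*(b + 3)*(b^2 - 6*b + 8) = (b - 4)*(b + 1)*(b + 3)*(b - 2)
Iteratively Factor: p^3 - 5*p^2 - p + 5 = (p - 5)*(p^2 - 1) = (p - 5)*(p + 1)*(p - 1)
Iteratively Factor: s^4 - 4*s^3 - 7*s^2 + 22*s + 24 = (s + 1)*(s^3 - 5*s^2 - 2*s + 24) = (s - 3)*(s + 1)*(s^2 - 2*s - 8) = (s - 4)*(s - 3)*(s + 1)*(s + 2)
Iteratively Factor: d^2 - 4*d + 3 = (d - 1)*(d - 3)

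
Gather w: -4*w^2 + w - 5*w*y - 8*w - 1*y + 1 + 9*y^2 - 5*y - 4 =-4*w^2 + w*(-5*y - 7) + 9*y^2 - 6*y - 3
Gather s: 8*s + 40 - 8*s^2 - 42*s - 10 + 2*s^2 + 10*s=-6*s^2 - 24*s + 30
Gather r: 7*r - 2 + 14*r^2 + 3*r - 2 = 14*r^2 + 10*r - 4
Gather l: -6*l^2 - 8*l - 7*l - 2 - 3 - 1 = -6*l^2 - 15*l - 6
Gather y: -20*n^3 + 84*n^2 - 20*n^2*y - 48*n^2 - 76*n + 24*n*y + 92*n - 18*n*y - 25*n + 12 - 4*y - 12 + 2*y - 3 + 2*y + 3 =-20*n^3 + 36*n^2 - 9*n + y*(-20*n^2 + 6*n)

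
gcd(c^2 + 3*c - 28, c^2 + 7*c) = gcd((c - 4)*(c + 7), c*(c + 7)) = c + 7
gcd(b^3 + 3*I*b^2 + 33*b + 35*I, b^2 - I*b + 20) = b - 5*I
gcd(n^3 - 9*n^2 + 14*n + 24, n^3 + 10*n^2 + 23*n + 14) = n + 1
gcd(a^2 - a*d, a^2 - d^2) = a - d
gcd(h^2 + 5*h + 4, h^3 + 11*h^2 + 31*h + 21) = h + 1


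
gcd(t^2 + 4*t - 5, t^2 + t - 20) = t + 5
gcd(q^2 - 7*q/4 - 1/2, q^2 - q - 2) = q - 2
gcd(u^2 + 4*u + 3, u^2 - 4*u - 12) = 1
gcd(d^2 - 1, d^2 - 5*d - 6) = d + 1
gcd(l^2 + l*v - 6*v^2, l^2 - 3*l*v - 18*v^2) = l + 3*v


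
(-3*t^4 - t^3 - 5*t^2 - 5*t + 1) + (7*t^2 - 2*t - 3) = -3*t^4 - t^3 + 2*t^2 - 7*t - 2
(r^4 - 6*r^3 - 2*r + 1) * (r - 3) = r^5 - 9*r^4 + 18*r^3 - 2*r^2 + 7*r - 3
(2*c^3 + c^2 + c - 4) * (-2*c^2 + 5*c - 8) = -4*c^5 + 8*c^4 - 13*c^3 + 5*c^2 - 28*c + 32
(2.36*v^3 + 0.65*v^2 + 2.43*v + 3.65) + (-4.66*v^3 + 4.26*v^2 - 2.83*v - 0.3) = -2.3*v^3 + 4.91*v^2 - 0.4*v + 3.35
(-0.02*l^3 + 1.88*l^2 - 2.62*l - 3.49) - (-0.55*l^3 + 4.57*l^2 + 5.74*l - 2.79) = 0.53*l^3 - 2.69*l^2 - 8.36*l - 0.7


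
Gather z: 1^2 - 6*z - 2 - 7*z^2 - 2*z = -7*z^2 - 8*z - 1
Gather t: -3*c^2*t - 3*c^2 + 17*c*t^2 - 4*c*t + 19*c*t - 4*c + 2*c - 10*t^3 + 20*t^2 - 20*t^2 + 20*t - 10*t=-3*c^2 + 17*c*t^2 - 2*c - 10*t^3 + t*(-3*c^2 + 15*c + 10)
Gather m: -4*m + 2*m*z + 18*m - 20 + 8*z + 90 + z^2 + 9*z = m*(2*z + 14) + z^2 + 17*z + 70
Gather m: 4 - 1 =3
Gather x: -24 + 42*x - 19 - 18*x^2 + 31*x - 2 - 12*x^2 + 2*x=-30*x^2 + 75*x - 45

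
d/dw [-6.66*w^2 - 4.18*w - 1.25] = -13.32*w - 4.18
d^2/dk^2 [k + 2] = 0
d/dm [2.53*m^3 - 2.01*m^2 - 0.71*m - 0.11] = 7.59*m^2 - 4.02*m - 0.71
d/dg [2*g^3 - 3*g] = 6*g^2 - 3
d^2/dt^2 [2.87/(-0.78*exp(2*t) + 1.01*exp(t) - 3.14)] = (-2.87*(1.56*exp(t) - 1.01)*(3.12*exp(t) - 2.02)*exp(t) + (8.9544*exp(t) - 2.8987)*(0.78*exp(2*t) - 1.01*exp(t) + 3.14))*exp(t)/(0.78*exp(2*t) - 1.01*exp(t) + 3.14)^3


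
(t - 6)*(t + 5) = t^2 - t - 30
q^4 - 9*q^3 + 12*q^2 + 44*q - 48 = (q - 6)*(q - 4)*(q - 1)*(q + 2)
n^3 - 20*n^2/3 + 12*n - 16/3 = (n - 4)*(n - 2)*(n - 2/3)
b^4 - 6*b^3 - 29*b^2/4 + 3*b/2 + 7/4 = (b - 7)*(b - 1/2)*(b + 1/2)*(b + 1)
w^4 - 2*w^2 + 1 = (w - 1)^2*(w + 1)^2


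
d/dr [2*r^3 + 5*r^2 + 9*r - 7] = 6*r^2 + 10*r + 9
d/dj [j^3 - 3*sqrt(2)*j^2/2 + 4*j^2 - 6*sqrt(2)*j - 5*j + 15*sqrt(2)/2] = 3*j^2 - 3*sqrt(2)*j + 8*j - 6*sqrt(2) - 5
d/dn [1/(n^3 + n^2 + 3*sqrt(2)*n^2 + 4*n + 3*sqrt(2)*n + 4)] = (-3*n^2 - 6*sqrt(2)*n - 2*n - 3*sqrt(2) - 4)/(n^3 + n^2 + 3*sqrt(2)*n^2 + 4*n + 3*sqrt(2)*n + 4)^2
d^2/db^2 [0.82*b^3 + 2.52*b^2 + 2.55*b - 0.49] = 4.92*b + 5.04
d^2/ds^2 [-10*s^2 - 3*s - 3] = -20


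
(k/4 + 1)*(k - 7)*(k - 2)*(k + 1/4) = k^4/4 - 19*k^3/16 - 93*k^2/16 + 101*k/8 + 7/2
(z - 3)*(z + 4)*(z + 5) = z^3 + 6*z^2 - 7*z - 60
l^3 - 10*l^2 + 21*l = l*(l - 7)*(l - 3)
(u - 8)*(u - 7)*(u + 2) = u^3 - 13*u^2 + 26*u + 112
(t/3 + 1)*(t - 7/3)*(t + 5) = t^3/3 + 17*t^2/9 - 11*t/9 - 35/3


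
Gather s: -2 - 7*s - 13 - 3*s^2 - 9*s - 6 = -3*s^2 - 16*s - 21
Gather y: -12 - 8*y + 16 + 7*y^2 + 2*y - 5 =7*y^2 - 6*y - 1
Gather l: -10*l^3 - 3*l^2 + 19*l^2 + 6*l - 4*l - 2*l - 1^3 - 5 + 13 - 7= -10*l^3 + 16*l^2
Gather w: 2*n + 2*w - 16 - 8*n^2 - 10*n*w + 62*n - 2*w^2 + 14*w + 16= -8*n^2 + 64*n - 2*w^2 + w*(16 - 10*n)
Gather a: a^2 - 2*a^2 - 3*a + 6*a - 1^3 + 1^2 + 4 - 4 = -a^2 + 3*a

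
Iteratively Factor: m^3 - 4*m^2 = (m - 4)*(m^2) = m*(m - 4)*(m)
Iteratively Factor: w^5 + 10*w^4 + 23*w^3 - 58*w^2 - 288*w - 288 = (w + 3)*(w^4 + 7*w^3 + 2*w^2 - 64*w - 96) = (w - 3)*(w + 3)*(w^3 + 10*w^2 + 32*w + 32) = (w - 3)*(w + 3)*(w + 4)*(w^2 + 6*w + 8) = (w - 3)*(w + 2)*(w + 3)*(w + 4)*(w + 4)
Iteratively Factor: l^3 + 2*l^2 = (l)*(l^2 + 2*l) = l*(l + 2)*(l)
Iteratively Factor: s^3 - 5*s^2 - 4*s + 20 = (s - 2)*(s^2 - 3*s - 10) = (s - 2)*(s + 2)*(s - 5)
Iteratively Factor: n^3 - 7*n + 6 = (n - 1)*(n^2 + n - 6) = (n - 2)*(n - 1)*(n + 3)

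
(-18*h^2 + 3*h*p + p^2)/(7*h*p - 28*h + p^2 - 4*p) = (-18*h^2 + 3*h*p + p^2)/(7*h*p - 28*h + p^2 - 4*p)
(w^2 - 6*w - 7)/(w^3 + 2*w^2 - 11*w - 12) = (w - 7)/(w^2 + w - 12)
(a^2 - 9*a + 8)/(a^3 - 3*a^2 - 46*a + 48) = 1/(a + 6)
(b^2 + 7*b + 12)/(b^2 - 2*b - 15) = (b + 4)/(b - 5)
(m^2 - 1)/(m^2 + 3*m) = (m^2 - 1)/(m*(m + 3))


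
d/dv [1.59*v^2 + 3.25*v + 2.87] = 3.18*v + 3.25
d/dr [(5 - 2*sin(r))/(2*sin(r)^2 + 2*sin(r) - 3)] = 4*(sin(r)^2 - 5*sin(r) - 1)*cos(r)/(2*sin(r) - cos(2*r) - 2)^2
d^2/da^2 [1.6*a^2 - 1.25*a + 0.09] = 3.20000000000000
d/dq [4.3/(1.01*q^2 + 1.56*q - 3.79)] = (-8.686*q - 6.708)/(1.01*q^2 + 1.56*q - 3.79)^2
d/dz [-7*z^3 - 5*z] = -21*z^2 - 5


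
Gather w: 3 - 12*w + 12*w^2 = 12*w^2 - 12*w + 3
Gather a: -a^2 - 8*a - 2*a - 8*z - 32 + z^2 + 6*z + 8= -a^2 - 10*a + z^2 - 2*z - 24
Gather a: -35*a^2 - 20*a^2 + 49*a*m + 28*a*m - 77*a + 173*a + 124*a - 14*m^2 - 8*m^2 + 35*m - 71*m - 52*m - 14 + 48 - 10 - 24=-55*a^2 + a*(77*m + 220) - 22*m^2 - 88*m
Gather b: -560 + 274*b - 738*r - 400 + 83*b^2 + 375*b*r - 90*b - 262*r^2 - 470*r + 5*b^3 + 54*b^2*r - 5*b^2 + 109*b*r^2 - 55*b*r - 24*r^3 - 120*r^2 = 5*b^3 + b^2*(54*r + 78) + b*(109*r^2 + 320*r + 184) - 24*r^3 - 382*r^2 - 1208*r - 960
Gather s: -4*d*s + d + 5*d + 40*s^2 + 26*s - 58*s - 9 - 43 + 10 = 6*d + 40*s^2 + s*(-4*d - 32) - 42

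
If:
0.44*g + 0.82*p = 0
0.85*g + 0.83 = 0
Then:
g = -0.98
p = 0.52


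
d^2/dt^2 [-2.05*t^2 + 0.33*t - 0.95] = -4.10000000000000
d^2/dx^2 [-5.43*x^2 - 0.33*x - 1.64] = -10.8600000000000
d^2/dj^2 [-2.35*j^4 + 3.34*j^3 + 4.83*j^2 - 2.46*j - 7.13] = -28.2*j^2 + 20.04*j + 9.66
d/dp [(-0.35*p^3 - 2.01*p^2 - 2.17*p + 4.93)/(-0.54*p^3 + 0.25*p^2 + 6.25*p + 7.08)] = (-1.1729*p^4 - 6.7186*p^3 - 11.4674*p^2 - 30.9266*p - 46.1761)/(0.2916*p^6 - 0.27*p^5 - 6.6875*p^4 - 4.5214*p^3 + 42.6025*p^2 + 88.5*p + 50.1264)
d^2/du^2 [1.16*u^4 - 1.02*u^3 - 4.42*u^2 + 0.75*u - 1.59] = 13.92*u^2 - 6.12*u - 8.84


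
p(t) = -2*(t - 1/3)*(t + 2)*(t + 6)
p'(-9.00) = -228.67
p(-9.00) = 392.00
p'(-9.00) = -228.67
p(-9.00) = 392.00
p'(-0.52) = -4.34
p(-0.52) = 13.84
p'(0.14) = -23.08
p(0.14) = 5.08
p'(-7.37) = -118.55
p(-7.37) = 113.35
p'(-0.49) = -5.08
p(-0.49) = 13.70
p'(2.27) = -119.20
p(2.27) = -136.78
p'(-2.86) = 19.96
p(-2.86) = -17.25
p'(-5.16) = -20.18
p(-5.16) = -29.16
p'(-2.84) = 20.03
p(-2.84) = -16.85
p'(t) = -2*(t - 1/3)*(t + 2) - 2*(t - 1/3)*(t + 6) - 2*(t + 2)*(t + 6) = -6*t^2 - 92*t/3 - 56/3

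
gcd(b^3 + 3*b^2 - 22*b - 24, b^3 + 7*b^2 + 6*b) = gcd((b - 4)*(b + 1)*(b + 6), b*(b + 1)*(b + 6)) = b^2 + 7*b + 6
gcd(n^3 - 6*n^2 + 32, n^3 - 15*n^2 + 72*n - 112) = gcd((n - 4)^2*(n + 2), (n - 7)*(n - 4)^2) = n^2 - 8*n + 16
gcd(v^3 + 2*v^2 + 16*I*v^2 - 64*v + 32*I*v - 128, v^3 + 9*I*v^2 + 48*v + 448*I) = v^2 + 16*I*v - 64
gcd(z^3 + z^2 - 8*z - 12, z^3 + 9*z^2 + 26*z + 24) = z + 2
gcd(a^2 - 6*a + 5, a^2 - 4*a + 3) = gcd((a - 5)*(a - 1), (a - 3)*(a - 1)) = a - 1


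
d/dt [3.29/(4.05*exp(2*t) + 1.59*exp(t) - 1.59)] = (-26.649*exp(t) - 5.2311)*exp(t)/(4.05*exp(2*t) + 1.59*exp(t) - 1.59)^2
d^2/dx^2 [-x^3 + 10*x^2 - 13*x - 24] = 20 - 6*x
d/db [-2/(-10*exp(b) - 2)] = -5*exp(b)/(5*exp(b) + 1)^2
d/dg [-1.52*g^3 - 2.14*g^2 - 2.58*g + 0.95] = -4.56*g^2 - 4.28*g - 2.58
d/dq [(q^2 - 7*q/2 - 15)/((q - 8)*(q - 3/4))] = 84*(-q^2 + 8*q - 29)/(16*q^4 - 280*q^3 + 1417*q^2 - 1680*q + 576)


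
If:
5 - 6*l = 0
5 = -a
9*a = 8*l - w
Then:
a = -5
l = 5/6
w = 155/3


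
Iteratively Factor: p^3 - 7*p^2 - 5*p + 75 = (p - 5)*(p^2 - 2*p - 15) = (p - 5)*(p + 3)*(p - 5)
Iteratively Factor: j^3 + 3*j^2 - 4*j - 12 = (j + 2)*(j^2 + j - 6) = (j + 2)*(j + 3)*(j - 2)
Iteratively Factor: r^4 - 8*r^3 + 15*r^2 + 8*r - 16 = (r - 1)*(r^3 - 7*r^2 + 8*r + 16) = (r - 4)*(r - 1)*(r^2 - 3*r - 4) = (r - 4)*(r - 1)*(r + 1)*(r - 4)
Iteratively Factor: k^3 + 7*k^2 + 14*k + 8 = (k + 2)*(k^2 + 5*k + 4) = (k + 1)*(k + 2)*(k + 4)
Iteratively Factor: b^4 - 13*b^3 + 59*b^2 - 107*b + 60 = (b - 4)*(b^3 - 9*b^2 + 23*b - 15) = (b - 5)*(b - 4)*(b^2 - 4*b + 3) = (b - 5)*(b - 4)*(b - 3)*(b - 1)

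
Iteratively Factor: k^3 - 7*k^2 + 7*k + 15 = (k + 1)*(k^2 - 8*k + 15) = (k - 5)*(k + 1)*(k - 3)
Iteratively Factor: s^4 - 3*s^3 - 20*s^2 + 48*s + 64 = (s - 4)*(s^3 + s^2 - 16*s - 16) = (s - 4)*(s + 1)*(s^2 - 16) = (s - 4)*(s + 1)*(s + 4)*(s - 4)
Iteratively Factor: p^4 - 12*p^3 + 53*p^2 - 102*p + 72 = (p - 3)*(p^3 - 9*p^2 + 26*p - 24) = (p - 4)*(p - 3)*(p^2 - 5*p + 6) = (p - 4)*(p - 3)*(p - 2)*(p - 3)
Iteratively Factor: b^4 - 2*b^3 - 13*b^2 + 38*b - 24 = (b + 4)*(b^3 - 6*b^2 + 11*b - 6) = (b - 3)*(b + 4)*(b^2 - 3*b + 2) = (b - 3)*(b - 2)*(b + 4)*(b - 1)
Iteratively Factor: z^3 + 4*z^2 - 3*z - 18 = (z + 3)*(z^2 + z - 6) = (z - 2)*(z + 3)*(z + 3)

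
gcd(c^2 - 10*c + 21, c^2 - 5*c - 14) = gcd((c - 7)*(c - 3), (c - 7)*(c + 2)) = c - 7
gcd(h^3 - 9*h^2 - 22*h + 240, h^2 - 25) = h + 5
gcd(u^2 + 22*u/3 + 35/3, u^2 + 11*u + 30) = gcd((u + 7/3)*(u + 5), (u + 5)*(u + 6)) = u + 5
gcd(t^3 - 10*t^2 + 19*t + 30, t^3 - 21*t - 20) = t^2 - 4*t - 5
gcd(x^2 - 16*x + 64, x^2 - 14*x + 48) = x - 8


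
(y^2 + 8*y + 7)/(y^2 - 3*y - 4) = (y + 7)/(y - 4)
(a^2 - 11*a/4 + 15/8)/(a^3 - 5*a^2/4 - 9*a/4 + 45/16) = 2/(2*a + 3)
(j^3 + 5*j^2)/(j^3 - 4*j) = j*(j + 5)/(j^2 - 4)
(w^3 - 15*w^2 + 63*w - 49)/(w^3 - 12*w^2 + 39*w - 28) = (w - 7)/(w - 4)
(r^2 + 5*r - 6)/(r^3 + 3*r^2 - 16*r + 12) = 1/(r - 2)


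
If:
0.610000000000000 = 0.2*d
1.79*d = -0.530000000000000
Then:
No Solution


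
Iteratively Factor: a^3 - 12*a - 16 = (a + 2)*(a^2 - 2*a - 8) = (a + 2)^2*(a - 4)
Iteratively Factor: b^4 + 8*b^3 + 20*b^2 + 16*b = (b)*(b^3 + 8*b^2 + 20*b + 16) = b*(b + 2)*(b^2 + 6*b + 8) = b*(b + 2)*(b + 4)*(b + 2)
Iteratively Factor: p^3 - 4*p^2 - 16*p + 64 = (p - 4)*(p^2 - 16) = (p - 4)*(p + 4)*(p - 4)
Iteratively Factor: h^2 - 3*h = (h - 3)*(h)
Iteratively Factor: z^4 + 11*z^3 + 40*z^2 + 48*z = (z + 4)*(z^3 + 7*z^2 + 12*z) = (z + 4)^2*(z^2 + 3*z) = z*(z + 4)^2*(z + 3)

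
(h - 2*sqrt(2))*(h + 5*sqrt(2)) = h^2 + 3*sqrt(2)*h - 20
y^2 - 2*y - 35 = (y - 7)*(y + 5)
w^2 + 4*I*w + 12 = (w - 2*I)*(w + 6*I)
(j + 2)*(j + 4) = j^2 + 6*j + 8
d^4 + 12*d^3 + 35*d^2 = d^2*(d + 5)*(d + 7)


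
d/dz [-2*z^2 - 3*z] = -4*z - 3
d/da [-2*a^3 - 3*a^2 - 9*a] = -6*a^2 - 6*a - 9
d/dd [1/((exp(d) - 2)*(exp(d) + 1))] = (1 - 2*exp(d))*exp(d)/(exp(4*d) - 2*exp(3*d) - 3*exp(2*d) + 4*exp(d) + 4)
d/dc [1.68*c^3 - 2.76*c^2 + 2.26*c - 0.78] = 5.04*c^2 - 5.52*c + 2.26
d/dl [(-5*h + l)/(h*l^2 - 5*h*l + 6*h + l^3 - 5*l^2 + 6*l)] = (h*l^2 - 5*h*l + 6*h + l^3 - 5*l^2 + 6*l + (5*h - l)*(2*h*l - 5*h + 3*l^2 - 10*l + 6))/(h*l^2 - 5*h*l + 6*h + l^3 - 5*l^2 + 6*l)^2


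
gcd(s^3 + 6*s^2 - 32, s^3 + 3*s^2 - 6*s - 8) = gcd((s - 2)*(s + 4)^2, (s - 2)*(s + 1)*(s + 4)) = s^2 + 2*s - 8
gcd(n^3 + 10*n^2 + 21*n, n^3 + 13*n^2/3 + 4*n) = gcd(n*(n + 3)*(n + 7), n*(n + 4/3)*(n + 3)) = n^2 + 3*n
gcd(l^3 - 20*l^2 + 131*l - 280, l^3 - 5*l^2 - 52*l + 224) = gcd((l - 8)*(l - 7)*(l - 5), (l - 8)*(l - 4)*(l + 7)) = l - 8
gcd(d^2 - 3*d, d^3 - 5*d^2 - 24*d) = d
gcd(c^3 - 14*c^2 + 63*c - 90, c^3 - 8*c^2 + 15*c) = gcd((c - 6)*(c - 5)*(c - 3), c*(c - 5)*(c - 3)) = c^2 - 8*c + 15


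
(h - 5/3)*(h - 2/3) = h^2 - 7*h/3 + 10/9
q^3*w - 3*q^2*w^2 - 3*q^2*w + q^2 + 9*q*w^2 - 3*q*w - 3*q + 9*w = (q - 3)*(q - 3*w)*(q*w + 1)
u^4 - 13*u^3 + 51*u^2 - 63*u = u*(u - 7)*(u - 3)^2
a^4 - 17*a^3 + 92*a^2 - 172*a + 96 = (a - 8)*(a - 6)*(a - 2)*(a - 1)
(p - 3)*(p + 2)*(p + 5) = p^3 + 4*p^2 - 11*p - 30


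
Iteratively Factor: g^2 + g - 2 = (g - 1)*(g + 2)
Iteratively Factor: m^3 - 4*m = (m)*(m^2 - 4) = m*(m - 2)*(m + 2)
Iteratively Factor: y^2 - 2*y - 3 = (y + 1)*(y - 3)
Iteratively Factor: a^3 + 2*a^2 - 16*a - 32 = (a + 4)*(a^2 - 2*a - 8) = (a + 2)*(a + 4)*(a - 4)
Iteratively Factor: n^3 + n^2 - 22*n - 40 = (n + 4)*(n^2 - 3*n - 10) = (n + 2)*(n + 4)*(n - 5)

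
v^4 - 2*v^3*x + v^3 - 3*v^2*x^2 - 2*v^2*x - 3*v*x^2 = v*(v + 1)*(v - 3*x)*(v + x)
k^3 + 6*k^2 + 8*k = k*(k + 2)*(k + 4)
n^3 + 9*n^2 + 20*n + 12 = (n + 1)*(n + 2)*(n + 6)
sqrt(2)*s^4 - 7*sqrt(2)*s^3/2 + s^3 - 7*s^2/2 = s^2*(s - 7/2)*(sqrt(2)*s + 1)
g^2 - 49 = (g - 7)*(g + 7)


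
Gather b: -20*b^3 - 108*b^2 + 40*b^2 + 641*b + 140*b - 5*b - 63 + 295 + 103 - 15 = -20*b^3 - 68*b^2 + 776*b + 320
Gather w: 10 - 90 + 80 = 0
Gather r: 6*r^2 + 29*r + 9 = 6*r^2 + 29*r + 9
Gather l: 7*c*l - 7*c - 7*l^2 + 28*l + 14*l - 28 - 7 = -7*c - 7*l^2 + l*(7*c + 42) - 35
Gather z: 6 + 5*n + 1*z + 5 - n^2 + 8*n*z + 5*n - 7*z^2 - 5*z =-n^2 + 10*n - 7*z^2 + z*(8*n - 4) + 11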